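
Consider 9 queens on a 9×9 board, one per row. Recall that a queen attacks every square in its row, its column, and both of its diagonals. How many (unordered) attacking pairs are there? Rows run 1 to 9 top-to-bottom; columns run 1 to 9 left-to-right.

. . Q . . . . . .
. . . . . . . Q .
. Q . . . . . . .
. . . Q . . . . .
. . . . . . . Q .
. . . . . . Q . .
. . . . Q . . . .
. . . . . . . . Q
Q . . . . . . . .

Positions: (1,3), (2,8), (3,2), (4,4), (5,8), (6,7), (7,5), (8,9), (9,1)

Same column: (2,8)–(5,8) (column 8).
Same diagonal: (2,8)–(9,1) (|2−9| = |8−1| = 7); (5,8)–(6,7) (|5−6| = |8−7| = 1); (6,7)–(8,9) (|6−8| = |7−9| = 2).
Total attacking pairs: 4.

4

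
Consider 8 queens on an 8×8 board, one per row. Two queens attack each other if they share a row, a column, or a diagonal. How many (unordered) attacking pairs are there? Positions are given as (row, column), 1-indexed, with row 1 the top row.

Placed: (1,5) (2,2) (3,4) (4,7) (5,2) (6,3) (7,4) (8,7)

8

Same column: (2,2)–(5,2) (column 2); (3,4)–(7,4) (column 4); (4,7)–(8,7) (column 7).
Same diagonal: (3,4)–(5,2) (|3−5| = |4−2| = 2); (4,7)–(7,4) (|4−7| = |7−4| = 3); (5,2)–(6,3) (|5−6| = |2−3| = 1); (5,2)–(7,4) (|5−7| = |2−4| = 2); (6,3)–(7,4) (|6−7| = |3−4| = 1).
Total attacking pairs: 8.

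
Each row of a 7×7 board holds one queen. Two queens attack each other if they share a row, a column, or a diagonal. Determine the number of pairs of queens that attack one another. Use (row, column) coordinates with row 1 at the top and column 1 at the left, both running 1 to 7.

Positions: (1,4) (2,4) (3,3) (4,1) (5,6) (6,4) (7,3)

Same column: (1,4)–(2,4) (column 4); (1,4)–(6,4) (column 4); (2,4)–(6,4) (column 4); (3,3)–(7,3) (column 3).
Same diagonal: (1,4)–(4,1) (|1−4| = |4−1| = 3); (2,4)–(3,3) (|2−3| = |4−3| = 1); (6,4)–(7,3) (|6−7| = |4−3| = 1).
Total attacking pairs: 7.

7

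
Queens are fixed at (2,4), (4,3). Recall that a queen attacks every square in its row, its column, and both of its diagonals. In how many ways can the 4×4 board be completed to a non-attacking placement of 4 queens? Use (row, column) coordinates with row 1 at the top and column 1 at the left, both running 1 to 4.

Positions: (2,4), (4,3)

Branch on row 1: col 1 → 0; col 2 → 1.
Sum: 0 + 1 = 1.

1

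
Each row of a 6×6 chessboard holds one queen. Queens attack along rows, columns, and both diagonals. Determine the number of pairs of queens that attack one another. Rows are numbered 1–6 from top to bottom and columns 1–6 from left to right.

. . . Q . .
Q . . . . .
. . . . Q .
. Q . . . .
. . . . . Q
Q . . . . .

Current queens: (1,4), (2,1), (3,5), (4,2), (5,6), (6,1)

1

Same column: (2,1)–(6,1) (column 1).
Total attacking pairs: 1.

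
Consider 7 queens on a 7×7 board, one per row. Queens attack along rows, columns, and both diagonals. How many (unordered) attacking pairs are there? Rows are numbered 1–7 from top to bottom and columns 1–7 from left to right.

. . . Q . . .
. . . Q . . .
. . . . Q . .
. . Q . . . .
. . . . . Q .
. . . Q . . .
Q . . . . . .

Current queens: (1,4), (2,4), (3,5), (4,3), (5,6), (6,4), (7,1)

Same column: (1,4)–(2,4) (column 4); (1,4)–(6,4) (column 4); (2,4)–(6,4) (column 4).
Same diagonal: (2,4)–(3,5) (|2−3| = |4−5| = 1); (3,5)–(7,1) (|3−7| = |5−1| = 4).
Total attacking pairs: 5.

5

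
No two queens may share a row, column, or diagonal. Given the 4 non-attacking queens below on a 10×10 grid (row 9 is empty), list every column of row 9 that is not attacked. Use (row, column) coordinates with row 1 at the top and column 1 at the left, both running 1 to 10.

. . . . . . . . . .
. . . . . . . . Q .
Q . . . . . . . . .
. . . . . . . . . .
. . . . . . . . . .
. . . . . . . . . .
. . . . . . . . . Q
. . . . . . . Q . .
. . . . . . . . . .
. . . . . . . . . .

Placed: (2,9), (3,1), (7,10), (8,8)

columns 3, 4, 5, 6

(2,9) attacks row 9 at column 9 and diagonals 2.
(3,1) attacks row 9 at column 1 and diagonals 7.
(7,10) attacks row 9 at column 10 and diagonals 8.
(8,8) attacks row 9 at column 8 and diagonals 7, 9.
Attacked columns: {1, 2, 7, 8, 9, 10}. Safe: {3, 4, 5, 6}.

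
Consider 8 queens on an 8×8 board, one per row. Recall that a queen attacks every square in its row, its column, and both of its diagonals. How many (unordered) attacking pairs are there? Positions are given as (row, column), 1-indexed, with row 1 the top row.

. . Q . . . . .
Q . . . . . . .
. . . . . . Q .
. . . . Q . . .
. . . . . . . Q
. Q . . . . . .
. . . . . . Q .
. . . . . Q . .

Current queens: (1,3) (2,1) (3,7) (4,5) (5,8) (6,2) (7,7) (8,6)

Same column: (3,7)–(7,7) (column 7).
Same diagonal: (7,7)–(8,6) (|7−8| = |7−6| = 1).
Total attacking pairs: 2.

2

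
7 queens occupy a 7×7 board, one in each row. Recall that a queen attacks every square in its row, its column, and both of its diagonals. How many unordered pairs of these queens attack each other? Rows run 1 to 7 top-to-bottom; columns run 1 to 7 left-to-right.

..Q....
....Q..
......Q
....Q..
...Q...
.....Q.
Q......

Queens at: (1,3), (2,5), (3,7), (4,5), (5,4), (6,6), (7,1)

Same column: (2,5)–(4,5) (column 5).
Same diagonal: (4,5)–(5,4) (|4−5| = |5−4| = 1).
Total attacking pairs: 2.

2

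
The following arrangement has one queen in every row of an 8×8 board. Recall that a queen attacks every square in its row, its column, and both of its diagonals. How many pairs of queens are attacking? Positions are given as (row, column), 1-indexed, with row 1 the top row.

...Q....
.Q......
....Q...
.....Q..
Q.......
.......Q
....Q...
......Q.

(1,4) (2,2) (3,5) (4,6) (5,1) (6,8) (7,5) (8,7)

4

Same column: (3,5)–(7,5) (column 5).
Same diagonal: (3,5)–(4,6) (|3−4| = |5−6| = 1); (3,5)–(6,8) (|3−6| = |5−8| = 3); (4,6)–(6,8) (|4−6| = |6−8| = 2).
Total attacking pairs: 4.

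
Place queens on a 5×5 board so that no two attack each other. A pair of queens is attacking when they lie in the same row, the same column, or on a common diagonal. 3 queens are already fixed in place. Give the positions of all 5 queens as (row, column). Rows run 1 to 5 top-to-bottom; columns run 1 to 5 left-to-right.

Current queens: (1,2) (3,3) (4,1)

(1,2) (2,5) (3,3) (4,1) (5,4)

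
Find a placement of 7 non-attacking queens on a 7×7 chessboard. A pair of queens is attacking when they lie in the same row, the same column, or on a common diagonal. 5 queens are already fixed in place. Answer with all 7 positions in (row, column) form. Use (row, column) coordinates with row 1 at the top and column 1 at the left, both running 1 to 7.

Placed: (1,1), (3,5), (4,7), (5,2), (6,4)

(1,1) (2,3) (3,5) (4,7) (5,2) (6,4) (7,6)

Row 2: attacked by (1,1)→{1,2}; (3,5)→{4,5,6}; (4,7)→{5,7}; (5,2)→{2,5}; (6,4)→{4}. Safe: 3. Place at column 3.
Row 7: attacked by (1,1)→{1,7}; (2,3)→{3}; (3,5)→{1,5}; (4,7)→{4,7}; (5,2)→{2,4}; (6,4)→{3,4,5}. Safe: 6. Place at column 6.
Columns [1, 3, 5, 7, 2, 4, 6], r−c [0, -1, -2, -3, 3, 2, 1], r+c [2, 5, 8, 11, 7, 10, 13] are all distinct, so no two queens attack.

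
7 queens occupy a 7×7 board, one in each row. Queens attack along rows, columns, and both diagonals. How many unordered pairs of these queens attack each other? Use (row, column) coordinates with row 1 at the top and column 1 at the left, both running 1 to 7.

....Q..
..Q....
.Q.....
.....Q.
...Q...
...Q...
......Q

4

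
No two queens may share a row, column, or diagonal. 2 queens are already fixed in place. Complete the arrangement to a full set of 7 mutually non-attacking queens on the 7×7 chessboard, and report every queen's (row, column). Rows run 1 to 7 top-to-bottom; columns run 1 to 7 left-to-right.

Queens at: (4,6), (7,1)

(1,4) (2,7) (3,3) (4,6) (5,2) (6,5) (7,1)

Row 1: attacked by (4,6)→{3,6}; (7,1)→{1,7}. Safe: 2, 4, 5. Place at column 4.
Row 2: attacked by (1,4)→{3,4,5}; (4,6)→{4,6}; (7,1)→{1,6}. Safe: 2, 7. Place at column 7.
Row 3: attacked by (1,4)→{2,4,6}; (2,7)→{6,7}; (4,6)→{5,6,7}; (7,1)→{1,5}. Safe: 3. Place at column 3.
Row 5: attacked by (1,4)→{4}; (2,7)→{4,7}; (3,3)→{1,3,5}; (4,6)→{5,6,7}; (7,1)→{1,3}. Safe: 2. Place at column 2.
Row 6: attacked by (1,4)→{4}; (2,7)→{3,7}; (3,3)→{3,6}; (4,6)→{4,6}; (5,2)→{1,2,3}; (7,1)→{1,2}. Safe: 5. Place at column 5.
Columns [4, 7, 3, 6, 2, 5, 1], r−c [-3, -5, 0, -2, 3, 1, 6], r+c [5, 9, 6, 10, 7, 11, 8] are all distinct, so no two queens attack.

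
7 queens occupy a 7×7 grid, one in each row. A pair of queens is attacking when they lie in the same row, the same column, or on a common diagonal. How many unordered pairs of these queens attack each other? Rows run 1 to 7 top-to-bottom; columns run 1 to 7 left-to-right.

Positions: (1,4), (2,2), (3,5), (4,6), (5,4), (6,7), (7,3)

3

Same column: (1,4)–(5,4) (column 4).
Same diagonal: (3,5)–(4,6) (|3−4| = |5−6| = 1); (4,6)–(7,3) (|4−7| = |6−3| = 3).
Total attacking pairs: 3.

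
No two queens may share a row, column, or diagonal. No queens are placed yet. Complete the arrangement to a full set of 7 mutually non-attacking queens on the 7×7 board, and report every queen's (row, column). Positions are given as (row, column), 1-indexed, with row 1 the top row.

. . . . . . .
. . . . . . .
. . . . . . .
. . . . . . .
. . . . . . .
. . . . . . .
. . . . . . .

Row 1: Safe: 1, 2, 3, 4, 5, 6, 7. Place at column 3.
Row 2: attacked by (1,3)→{2,3,4}. Safe: 1, 5, 6, 7. Place at column 7.
Row 3: attacked by (1,3)→{1,3,5}; (2,7)→{6,7}. Safe: 2, 4. Place at column 4.
Row 4: attacked by (1,3)→{3,6}; (2,7)→{5,7}; (3,4)→{3,4,5}. Safe: 1, 2. Place at column 1.
Row 5: attacked by (1,3)→{3,7}; (2,7)→{4,7}; (3,4)→{2,4,6}; (4,1)→{1,2}. Safe: 5. Place at column 5.
Row 6: attacked by (1,3)→{3}; (2,7)→{3,7}; (3,4)→{1,4,7}; (4,1)→{1,3}; (5,5)→{4,5,6}. Safe: 2. Place at column 2.
Row 7: attacked by (1,3)→{3}; (2,7)→{2,7}; (3,4)→{4}; (4,1)→{1,4}; (5,5)→{3,5,7}; (6,2)→{1,2,3}. Safe: 6. Place at column 6.
Columns [3, 7, 4, 1, 5, 2, 6], r−c [-2, -5, -1, 3, 0, 4, 1], r+c [4, 9, 7, 5, 10, 8, 13] are all distinct, so no two queens attack.

(1,3) (2,7) (3,4) (4,1) (5,5) (6,2) (7,6)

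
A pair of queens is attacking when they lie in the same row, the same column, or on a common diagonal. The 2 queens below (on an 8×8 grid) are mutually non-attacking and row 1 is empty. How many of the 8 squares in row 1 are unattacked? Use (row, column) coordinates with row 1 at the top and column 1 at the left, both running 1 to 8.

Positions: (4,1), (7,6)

(4,1) attacks row 1 at column 1 and diagonals 4.
(7,6) attacks row 1 at column 6.
Attacked columns: {1, 4, 6}. Safe: {2, 3, 5, 7, 8}.

5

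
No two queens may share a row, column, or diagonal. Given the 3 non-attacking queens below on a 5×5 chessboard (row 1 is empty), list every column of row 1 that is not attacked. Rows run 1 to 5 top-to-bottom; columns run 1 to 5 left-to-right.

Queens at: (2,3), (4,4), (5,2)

columns 5

(2,3) attacks row 1 at column 3 and diagonals 2, 4.
(4,4) attacks row 1 at column 4 and diagonals 1.
(5,2) attacks row 1 at column 2.
Attacked columns: {1, 2, 3, 4}. Safe: {5}.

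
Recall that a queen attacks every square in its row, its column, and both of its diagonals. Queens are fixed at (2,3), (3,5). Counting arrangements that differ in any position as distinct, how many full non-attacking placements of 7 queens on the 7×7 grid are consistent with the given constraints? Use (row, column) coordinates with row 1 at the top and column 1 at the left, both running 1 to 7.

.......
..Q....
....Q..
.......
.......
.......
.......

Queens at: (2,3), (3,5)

2

Branch on row 1: col 1 → 1; col 6 → 1.
Sum: 1 + 1 = 2.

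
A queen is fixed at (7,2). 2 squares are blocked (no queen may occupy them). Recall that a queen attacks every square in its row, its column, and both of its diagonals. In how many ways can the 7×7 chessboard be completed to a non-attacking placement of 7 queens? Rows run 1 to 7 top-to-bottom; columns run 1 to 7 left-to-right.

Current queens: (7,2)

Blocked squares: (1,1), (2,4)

6

Branch on row 1: col 3 → 0; col 4 → 1; col 5 → 1; col 6 → 3; col 7 → 1.
Sum: 0 + 1 + 1 + 3 + 1 = 6.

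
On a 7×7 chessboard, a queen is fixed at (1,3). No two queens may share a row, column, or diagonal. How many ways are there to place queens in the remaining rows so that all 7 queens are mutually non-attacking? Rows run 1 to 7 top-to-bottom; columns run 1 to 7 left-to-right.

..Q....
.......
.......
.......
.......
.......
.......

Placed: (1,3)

6

Branch on row 2: col 1 → 2; col 5 → 1; col 6 → 1; col 7 → 2.
Sum: 2 + 1 + 1 + 2 = 6.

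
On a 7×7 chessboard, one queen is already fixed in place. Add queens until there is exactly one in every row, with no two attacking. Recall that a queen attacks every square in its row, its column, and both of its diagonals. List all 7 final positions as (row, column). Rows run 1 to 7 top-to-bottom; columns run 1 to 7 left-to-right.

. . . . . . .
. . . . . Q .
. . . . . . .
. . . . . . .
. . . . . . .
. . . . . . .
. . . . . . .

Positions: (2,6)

(1,2) (2,6) (3,3) (4,7) (5,4) (6,1) (7,5)

Row 1: attacked by (2,6)→{5,6,7}. Safe: 1, 2, 3, 4. Place at column 2.
Row 3: attacked by (1,2)→{2,4}; (2,6)→{5,6,7}. Safe: 1, 3. Place at column 3.
Row 4: attacked by (1,2)→{2,5}; (2,6)→{4,6}; (3,3)→{2,3,4}. Safe: 1, 7. Place at column 7.
Row 5: attacked by (1,2)→{2,6}; (2,6)→{3,6}; (3,3)→{1,3,5}; (4,7)→{6,7}. Safe: 4. Place at column 4.
Row 6: attacked by (1,2)→{2,7}; (2,6)→{2,6}; (3,3)→{3,6}; (4,7)→{5,7}; (5,4)→{3,4,5}. Safe: 1. Place at column 1.
Row 7: attacked by (1,2)→{2}; (2,6)→{1,6}; (3,3)→{3,7}; (4,7)→{4,7}; (5,4)→{2,4,6}; (6,1)→{1,2}. Safe: 5. Place at column 5.
Columns [2, 6, 3, 7, 4, 1, 5], r−c [-1, -4, 0, -3, 1, 5, 2], r+c [3, 8, 6, 11, 9, 7, 12] are all distinct, so no two queens attack.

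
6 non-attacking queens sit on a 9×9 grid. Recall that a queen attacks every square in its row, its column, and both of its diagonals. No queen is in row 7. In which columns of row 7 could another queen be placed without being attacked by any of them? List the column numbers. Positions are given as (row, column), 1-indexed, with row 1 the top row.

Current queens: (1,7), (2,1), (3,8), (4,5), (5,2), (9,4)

(1,7) attacks row 7 at column 7 and diagonals 1.
(2,1) attacks row 7 at column 1 and diagonals 6.
(3,8) attacks row 7 at column 8 and diagonals 4.
(4,5) attacks row 7 at column 5 and diagonals 2, 8.
(5,2) attacks row 7 at column 2 and diagonals 4.
(9,4) attacks row 7 at column 4 and diagonals 2, 6.
Attacked columns: {1, 2, 4, 5, 6, 7, 8}. Safe: {3, 9}.

columns 3, 9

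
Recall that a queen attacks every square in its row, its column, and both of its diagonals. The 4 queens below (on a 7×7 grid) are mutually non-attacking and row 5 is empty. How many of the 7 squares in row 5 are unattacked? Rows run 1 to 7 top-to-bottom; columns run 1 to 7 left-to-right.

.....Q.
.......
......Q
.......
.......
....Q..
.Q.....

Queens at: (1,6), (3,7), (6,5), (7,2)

2

(1,6) attacks row 5 at column 6 and diagonals 2.
(3,7) attacks row 5 at column 7 and diagonals 5.
(6,5) attacks row 5 at column 5 and diagonals 4, 6.
(7,2) attacks row 5 at column 2 and diagonals 4.
Attacked columns: {2, 4, 5, 6, 7}. Safe: {1, 3}.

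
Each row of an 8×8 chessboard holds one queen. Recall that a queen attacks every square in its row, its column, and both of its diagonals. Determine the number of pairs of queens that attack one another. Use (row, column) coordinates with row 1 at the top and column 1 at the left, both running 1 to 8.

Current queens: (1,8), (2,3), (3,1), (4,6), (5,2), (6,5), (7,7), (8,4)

All columns are distinct and no two queens satisfy |Δrow| = |Δcol|, so no pair attacks.

0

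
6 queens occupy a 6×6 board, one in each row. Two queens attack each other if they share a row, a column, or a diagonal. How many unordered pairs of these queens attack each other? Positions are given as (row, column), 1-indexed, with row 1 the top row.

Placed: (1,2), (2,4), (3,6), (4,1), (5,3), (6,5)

All columns are distinct and no two queens satisfy |Δrow| = |Δcol|, so no pair attacks.

0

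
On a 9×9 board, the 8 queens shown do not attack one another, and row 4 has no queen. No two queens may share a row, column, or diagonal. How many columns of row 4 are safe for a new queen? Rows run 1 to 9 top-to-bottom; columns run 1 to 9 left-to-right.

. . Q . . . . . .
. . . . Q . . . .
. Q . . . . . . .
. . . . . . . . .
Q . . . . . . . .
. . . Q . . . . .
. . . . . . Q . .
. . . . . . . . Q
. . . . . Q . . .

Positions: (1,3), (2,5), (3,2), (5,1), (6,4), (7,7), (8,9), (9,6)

(1,3) attacks row 4 at column 3 and diagonals 6.
(2,5) attacks row 4 at column 5 and diagonals 3, 7.
(3,2) attacks row 4 at column 2 and diagonals 1, 3.
(5,1) attacks row 4 at column 1 and diagonals 2.
(6,4) attacks row 4 at column 4 and diagonals 2, 6.
(7,7) attacks row 4 at column 7 and diagonals 4.
(8,9) attacks row 4 at column 9 and diagonals 5.
(9,6) attacks row 4 at column 6 and diagonals 1.
Attacked columns: {1, 2, 3, 4, 5, 6, 7, 9}. Safe: {8}.

1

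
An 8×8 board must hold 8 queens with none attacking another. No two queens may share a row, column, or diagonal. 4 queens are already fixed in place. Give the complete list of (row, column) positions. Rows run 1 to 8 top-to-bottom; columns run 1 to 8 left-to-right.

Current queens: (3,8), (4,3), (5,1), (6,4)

Row 1: attacked by (3,8)→{6,8}; (4,3)→{3,6}; (5,1)→{1,5}; (6,4)→{4}. Safe: 2, 7. Place at column 2.
Row 2: attacked by (1,2)→{1,2,3}; (3,8)→{7,8}; (4,3)→{1,3,5}; (5,1)→{1,4}; (6,4)→{4,8}. Safe: 6. Place at column 6.
Row 7: attacked by (1,2)→{2,8}; (2,6)→{1,6}; (3,8)→{4,8}; (4,3)→{3,6}; (5,1)→{1,3}; (6,4)→{3,4,5}. Safe: 7. Place at column 7.
Row 8: attacked by (1,2)→{2}; (2,6)→{6}; (3,8)→{3,8}; (4,3)→{3,7}; (5,1)→{1,4}; (6,4)→{2,4,6}; (7,7)→{6,7,8}. Safe: 5. Place at column 5.
Columns [2, 6, 8, 3, 1, 4, 7, 5], r−c [-1, -4, -5, 1, 4, 2, 0, 3], r+c [3, 8, 11, 7, 6, 10, 14, 13] are all distinct, so no two queens attack.

(1,2) (2,6) (3,8) (4,3) (5,1) (6,4) (7,7) (8,5)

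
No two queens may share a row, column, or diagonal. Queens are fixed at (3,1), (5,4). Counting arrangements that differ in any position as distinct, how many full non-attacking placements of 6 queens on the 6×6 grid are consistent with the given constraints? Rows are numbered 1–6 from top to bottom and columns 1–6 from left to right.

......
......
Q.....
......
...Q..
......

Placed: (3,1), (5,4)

1

Branch on row 1: col 2 → 0; col 5 → 1; col 6 → 0.
Sum: 0 + 1 + 0 = 1.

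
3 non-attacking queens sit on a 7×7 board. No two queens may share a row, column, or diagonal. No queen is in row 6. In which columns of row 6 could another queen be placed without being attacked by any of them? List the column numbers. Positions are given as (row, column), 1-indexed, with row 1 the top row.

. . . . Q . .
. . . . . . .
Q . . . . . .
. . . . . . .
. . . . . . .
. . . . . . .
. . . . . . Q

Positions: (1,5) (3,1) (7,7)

columns 2, 3

(1,5) attacks row 6 at column 5.
(3,1) attacks row 6 at column 1 and diagonals 4.
(7,7) attacks row 6 at column 7 and diagonals 6.
Attacked columns: {1, 4, 5, 6, 7}. Safe: {2, 3}.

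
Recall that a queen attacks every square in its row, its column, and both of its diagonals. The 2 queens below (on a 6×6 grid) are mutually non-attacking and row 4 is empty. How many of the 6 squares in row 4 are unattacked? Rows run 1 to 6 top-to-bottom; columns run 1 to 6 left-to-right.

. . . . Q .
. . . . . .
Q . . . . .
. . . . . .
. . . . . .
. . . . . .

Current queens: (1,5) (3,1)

3

(1,5) attacks row 4 at column 5 and diagonals 2.
(3,1) attacks row 4 at column 1 and diagonals 2.
Attacked columns: {1, 2, 5}. Safe: {3, 4, 6}.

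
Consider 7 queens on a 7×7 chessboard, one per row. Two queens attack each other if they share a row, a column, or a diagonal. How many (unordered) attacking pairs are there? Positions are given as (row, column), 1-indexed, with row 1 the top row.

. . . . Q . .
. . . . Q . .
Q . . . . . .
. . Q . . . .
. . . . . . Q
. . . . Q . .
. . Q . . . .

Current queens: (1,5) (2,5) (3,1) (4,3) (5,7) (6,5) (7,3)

Same column: (1,5)–(2,5) (column 5); (1,5)–(6,5) (column 5); (2,5)–(6,5) (column 5); (4,3)–(7,3) (column 3).
Same diagonal: (2,5)–(4,3) (|2−4| = |5−3| = 2); (4,3)–(6,5) (|4−6| = |3−5| = 2).
Total attacking pairs: 6.

6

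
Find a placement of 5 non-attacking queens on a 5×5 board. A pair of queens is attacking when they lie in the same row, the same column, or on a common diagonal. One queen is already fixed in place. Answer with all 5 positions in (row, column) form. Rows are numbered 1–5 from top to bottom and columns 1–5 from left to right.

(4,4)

Row 1: attacked by (4,4)→{1,4}. Safe: 2, 3, 5. Place at column 3.
Row 2: attacked by (1,3)→{2,3,4}; (4,4)→{2,4}. Safe: 1, 5. Place at column 5.
Row 3: attacked by (1,3)→{1,3,5}; (2,5)→{4,5}; (4,4)→{3,4,5}. Safe: 2. Place at column 2.
Row 5: attacked by (1,3)→{3}; (2,5)→{2,5}; (3,2)→{2,4}; (4,4)→{3,4,5}. Safe: 1. Place at column 1.
Columns [3, 5, 2, 4, 1], r−c [-2, -3, 1, 0, 4], r+c [4, 7, 5, 8, 6] are all distinct, so no two queens attack.

(1,3) (2,5) (3,2) (4,4) (5,1)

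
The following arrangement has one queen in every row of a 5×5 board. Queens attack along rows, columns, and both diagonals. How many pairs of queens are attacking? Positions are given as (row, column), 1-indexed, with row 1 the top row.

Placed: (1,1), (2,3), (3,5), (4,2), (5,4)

0

All columns are distinct and no two queens satisfy |Δrow| = |Δcol|, so no pair attacks.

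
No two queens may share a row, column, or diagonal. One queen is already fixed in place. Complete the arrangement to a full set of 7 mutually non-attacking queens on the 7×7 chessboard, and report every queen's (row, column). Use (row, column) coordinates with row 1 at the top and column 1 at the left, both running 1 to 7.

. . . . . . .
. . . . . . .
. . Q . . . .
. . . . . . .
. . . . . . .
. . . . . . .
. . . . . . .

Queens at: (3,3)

(1,7) (2,5) (3,3) (4,1) (5,6) (6,4) (7,2)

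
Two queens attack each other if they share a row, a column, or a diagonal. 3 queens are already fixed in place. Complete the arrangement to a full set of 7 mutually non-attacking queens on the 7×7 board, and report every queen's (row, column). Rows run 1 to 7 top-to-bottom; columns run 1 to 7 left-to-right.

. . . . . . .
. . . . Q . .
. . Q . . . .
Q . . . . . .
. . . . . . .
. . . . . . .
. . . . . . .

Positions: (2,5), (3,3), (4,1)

(1,7) (2,5) (3,3) (4,1) (5,6) (6,4) (7,2)

Row 1: attacked by (2,5)→{4,5,6}; (3,3)→{1,3,5}; (4,1)→{1,4}. Safe: 2, 7. Place at column 7.
Row 5: attacked by (1,7)→{3,7}; (2,5)→{2,5}; (3,3)→{1,3,5}; (4,1)→{1,2}. Safe: 4, 6. Place at column 6.
Row 6: attacked by (1,7)→{2,7}; (2,5)→{1,5}; (3,3)→{3,6}; (4,1)→{1,3}; (5,6)→{5,6,7}. Safe: 4. Place at column 4.
Row 7: attacked by (1,7)→{1,7}; (2,5)→{5}; (3,3)→{3,7}; (4,1)→{1,4}; (5,6)→{4,6}; (6,4)→{3,4,5}. Safe: 2. Place at column 2.
Columns [7, 5, 3, 1, 6, 4, 2], r−c [-6, -3, 0, 3, -1, 2, 5], r+c [8, 7, 6, 5, 11, 10, 9] are all distinct, so no two queens attack.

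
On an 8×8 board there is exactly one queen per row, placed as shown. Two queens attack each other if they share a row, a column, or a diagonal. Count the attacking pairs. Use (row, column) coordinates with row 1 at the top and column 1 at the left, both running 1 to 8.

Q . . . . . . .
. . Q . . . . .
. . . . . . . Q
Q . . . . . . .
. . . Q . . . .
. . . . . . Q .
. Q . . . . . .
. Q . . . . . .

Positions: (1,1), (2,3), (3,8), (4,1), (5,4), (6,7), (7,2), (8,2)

Same column: (1,1)–(4,1) (column 1); (7,2)–(8,2) (column 2).
Same diagonal: (2,3)–(4,1) (|2−4| = |3−1| = 2); (2,3)–(6,7) (|2−6| = |3−7| = 4); (5,4)–(7,2) (|5−7| = |4−2| = 2).
Total attacking pairs: 5.

5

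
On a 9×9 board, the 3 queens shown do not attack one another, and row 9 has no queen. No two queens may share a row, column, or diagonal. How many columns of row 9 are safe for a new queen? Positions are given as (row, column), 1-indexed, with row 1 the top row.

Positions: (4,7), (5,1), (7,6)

2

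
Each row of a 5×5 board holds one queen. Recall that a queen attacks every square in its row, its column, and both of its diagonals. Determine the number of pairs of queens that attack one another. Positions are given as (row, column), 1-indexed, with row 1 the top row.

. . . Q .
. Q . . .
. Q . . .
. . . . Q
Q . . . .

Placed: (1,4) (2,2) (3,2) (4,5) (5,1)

2

Same column: (2,2)–(3,2) (column 2).
Same diagonal: (1,4)–(3,2) (|1−3| = |4−2| = 2).
Total attacking pairs: 2.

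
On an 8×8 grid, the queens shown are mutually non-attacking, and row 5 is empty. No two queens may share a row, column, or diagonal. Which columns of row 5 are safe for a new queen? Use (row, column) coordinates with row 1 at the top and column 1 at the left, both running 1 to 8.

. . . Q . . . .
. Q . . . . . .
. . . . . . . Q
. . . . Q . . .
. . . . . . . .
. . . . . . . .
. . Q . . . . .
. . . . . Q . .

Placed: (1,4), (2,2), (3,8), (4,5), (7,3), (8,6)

columns 7

(1,4) attacks row 5 at column 4 and diagonals 8.
(2,2) attacks row 5 at column 2 and diagonals 5.
(3,8) attacks row 5 at column 8 and diagonals 6.
(4,5) attacks row 5 at column 5 and diagonals 4, 6.
(7,3) attacks row 5 at column 3 and diagonals 1, 5.
(8,6) attacks row 5 at column 6 and diagonals 3.
Attacked columns: {1, 2, 3, 4, 5, 6, 8}. Safe: {7}.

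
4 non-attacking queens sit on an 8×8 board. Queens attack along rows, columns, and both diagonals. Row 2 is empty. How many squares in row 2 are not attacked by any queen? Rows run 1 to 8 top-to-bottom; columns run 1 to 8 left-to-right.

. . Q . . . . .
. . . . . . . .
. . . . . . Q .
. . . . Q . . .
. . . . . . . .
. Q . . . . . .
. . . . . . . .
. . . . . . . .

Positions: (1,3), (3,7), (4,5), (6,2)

(1,3) attacks row 2 at column 3 and diagonals 2, 4.
(3,7) attacks row 2 at column 7 and diagonals 6, 8.
(4,5) attacks row 2 at column 5 and diagonals 3, 7.
(6,2) attacks row 2 at column 2 and diagonals 6.
Attacked columns: {2, 3, 4, 5, 6, 7, 8}. Safe: {1}.

1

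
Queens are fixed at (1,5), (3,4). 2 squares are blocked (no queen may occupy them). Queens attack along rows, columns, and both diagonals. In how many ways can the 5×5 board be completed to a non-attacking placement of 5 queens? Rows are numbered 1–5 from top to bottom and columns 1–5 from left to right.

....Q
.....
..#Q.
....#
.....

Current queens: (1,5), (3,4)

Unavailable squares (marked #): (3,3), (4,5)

Branch on row 2: col 1 → 0; col 2 → 1.
Sum: 0 + 1 = 1.

1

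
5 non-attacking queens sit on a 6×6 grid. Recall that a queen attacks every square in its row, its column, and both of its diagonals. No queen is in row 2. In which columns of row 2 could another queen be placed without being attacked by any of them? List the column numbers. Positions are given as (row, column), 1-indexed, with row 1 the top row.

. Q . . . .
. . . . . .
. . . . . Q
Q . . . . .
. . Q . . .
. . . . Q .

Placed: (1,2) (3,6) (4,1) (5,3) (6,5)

columns 4

(1,2) attacks row 2 at column 2 and diagonals 1, 3.
(3,6) attacks row 2 at column 6 and diagonals 5.
(4,1) attacks row 2 at column 1 and diagonals 3.
(5,3) attacks row 2 at column 3 and diagonals 6.
(6,5) attacks row 2 at column 5 and diagonals 1.
Attacked columns: {1, 2, 3, 5, 6}. Safe: {4}.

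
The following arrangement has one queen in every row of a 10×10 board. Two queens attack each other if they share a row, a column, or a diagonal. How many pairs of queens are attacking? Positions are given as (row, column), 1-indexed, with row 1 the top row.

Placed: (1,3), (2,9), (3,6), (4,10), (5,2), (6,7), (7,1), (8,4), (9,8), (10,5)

All columns are distinct and no two queens satisfy |Δrow| = |Δcol|, so no pair attacks.

0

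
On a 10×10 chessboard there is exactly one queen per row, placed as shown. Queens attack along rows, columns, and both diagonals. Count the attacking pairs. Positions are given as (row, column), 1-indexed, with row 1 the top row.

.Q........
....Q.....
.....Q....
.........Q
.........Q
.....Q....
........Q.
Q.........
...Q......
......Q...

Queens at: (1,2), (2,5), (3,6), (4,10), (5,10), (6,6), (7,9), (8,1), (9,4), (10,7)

Same column: (3,6)–(6,6) (column 6); (4,10)–(5,10) (column 10).
Same diagonal: (2,5)–(3,6) (|2−3| = |5−6| = 1); (3,6)–(8,1) (|3−8| = |6−1| = 5).
Total attacking pairs: 4.

4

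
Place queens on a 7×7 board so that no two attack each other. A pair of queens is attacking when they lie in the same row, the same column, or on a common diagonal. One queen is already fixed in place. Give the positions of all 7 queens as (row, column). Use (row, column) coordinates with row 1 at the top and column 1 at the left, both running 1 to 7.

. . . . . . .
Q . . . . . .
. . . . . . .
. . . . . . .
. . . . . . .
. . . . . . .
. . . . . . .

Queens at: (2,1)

Row 1: attacked by (2,1)→{1,2}. Safe: 3, 4, 5, 6, 7. Place at column 3.
Row 3: attacked by (1,3)→{1,3,5}; (2,1)→{1,2}. Safe: 4, 6, 7. Place at column 6.
Row 4: attacked by (1,3)→{3,6}; (2,1)→{1,3}; (3,6)→{5,6,7}. Safe: 2, 4. Place at column 2.
Row 5: attacked by (1,3)→{3,7}; (2,1)→{1,4}; (3,6)→{4,6}; (4,2)→{1,2,3}. Safe: 5. Place at column 5.
Row 6: attacked by (1,3)→{3}; (2,1)→{1,5}; (3,6)→{3,6}; (4,2)→{2,4}; (5,5)→{4,5,6}. Safe: 7. Place at column 7.
Row 7: attacked by (1,3)→{3}; (2,1)→{1,6}; (3,6)→{2,6}; (4,2)→{2,5}; (5,5)→{3,5,7}; (6,7)→{6,7}. Safe: 4. Place at column 4.
Columns [3, 1, 6, 2, 5, 7, 4], r−c [-2, 1, -3, 2, 0, -1, 3], r+c [4, 3, 9, 6, 10, 13, 11] are all distinct, so no two queens attack.

(1,3) (2,1) (3,6) (4,2) (5,5) (6,7) (7,4)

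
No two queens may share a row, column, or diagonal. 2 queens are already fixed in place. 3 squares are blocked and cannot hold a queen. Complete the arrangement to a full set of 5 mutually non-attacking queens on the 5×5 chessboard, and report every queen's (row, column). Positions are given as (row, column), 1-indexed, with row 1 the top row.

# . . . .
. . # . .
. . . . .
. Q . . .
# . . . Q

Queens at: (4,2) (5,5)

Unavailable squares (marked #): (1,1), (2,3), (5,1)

(1,3) (2,1) (3,4) (4,2) (5,5)

Row 1: attacked by (4,2)→{2,5}; (5,5)→{1,5}. Blocked: 1. Safe: 3, 4. Place at column 3.
Row 2: attacked by (1,3)→{2,3,4}; (4,2)→{2,4}; (5,5)→{2,5}. Blocked: 3. Safe: 1. Place at column 1.
Row 3: attacked by (1,3)→{1,3,5}; (2,1)→{1,2}; (4,2)→{1,2,3}; (5,5)→{3,5}. Safe: 4. Place at column 4.
Columns [3, 1, 4, 2, 5], r−c [-2, 1, -1, 2, 0], r+c [4, 3, 7, 6, 10] are all distinct, so no two queens attack.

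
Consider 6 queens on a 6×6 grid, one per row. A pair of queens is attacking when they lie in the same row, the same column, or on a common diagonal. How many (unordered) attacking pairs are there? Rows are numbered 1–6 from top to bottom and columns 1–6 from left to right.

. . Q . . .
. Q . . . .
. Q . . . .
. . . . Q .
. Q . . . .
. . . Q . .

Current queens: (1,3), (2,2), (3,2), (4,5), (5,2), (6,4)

4

Same column: (2,2)–(3,2) (column 2); (2,2)–(5,2) (column 2); (3,2)–(5,2) (column 2).
Same diagonal: (1,3)–(2,2) (|1−2| = |3−2| = 1).
Total attacking pairs: 4.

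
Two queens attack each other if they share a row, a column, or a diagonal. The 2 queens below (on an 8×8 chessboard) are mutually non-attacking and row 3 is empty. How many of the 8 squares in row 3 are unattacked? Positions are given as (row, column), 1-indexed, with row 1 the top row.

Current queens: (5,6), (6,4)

3

(5,6) attacks row 3 at column 6 and diagonals 4, 8.
(6,4) attacks row 3 at column 4 and diagonals 1, 7.
Attacked columns: {1, 4, 6, 7, 8}. Safe: {2, 3, 5}.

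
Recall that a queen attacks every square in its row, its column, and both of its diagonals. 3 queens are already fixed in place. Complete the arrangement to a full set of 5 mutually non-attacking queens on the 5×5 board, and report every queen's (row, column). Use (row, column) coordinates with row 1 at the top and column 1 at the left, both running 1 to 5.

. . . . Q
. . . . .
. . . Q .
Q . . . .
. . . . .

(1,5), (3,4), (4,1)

(1,5) (2,2) (3,4) (4,1) (5,3)

Row 2: attacked by (1,5)→{4,5}; (3,4)→{3,4,5}; (4,1)→{1,3}. Safe: 2. Place at column 2.
Row 5: attacked by (1,5)→{1,5}; (2,2)→{2,5}; (3,4)→{2,4}; (4,1)→{1,2}. Safe: 3. Place at column 3.
Columns [5, 2, 4, 1, 3], r−c [-4, 0, -1, 3, 2], r+c [6, 4, 7, 5, 8] are all distinct, so no two queens attack.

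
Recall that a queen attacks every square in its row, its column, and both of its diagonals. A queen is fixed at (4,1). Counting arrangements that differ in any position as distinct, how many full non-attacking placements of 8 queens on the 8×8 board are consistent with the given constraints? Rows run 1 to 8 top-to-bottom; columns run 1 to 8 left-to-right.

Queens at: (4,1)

18

Branch on row 1: col 2 → 2; col 3 → 4; col 5 → 5; col 6 → 4; col 7 → 2; col 8 → 1.
Sum: 2 + 4 + 5 + 4 + 2 + 1 = 18.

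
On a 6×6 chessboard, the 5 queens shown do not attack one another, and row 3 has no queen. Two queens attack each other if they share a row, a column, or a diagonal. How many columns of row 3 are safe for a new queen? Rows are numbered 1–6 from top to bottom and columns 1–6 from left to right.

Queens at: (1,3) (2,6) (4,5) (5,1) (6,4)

1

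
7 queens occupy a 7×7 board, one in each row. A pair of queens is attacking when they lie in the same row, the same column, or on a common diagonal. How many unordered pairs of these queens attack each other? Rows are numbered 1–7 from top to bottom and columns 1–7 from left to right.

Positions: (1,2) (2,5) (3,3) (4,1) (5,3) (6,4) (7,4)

Same column: (3,3)–(5,3) (column 3); (6,4)–(7,4) (column 4).
Same diagonal: (4,1)–(7,4) (|4−7| = |1−4| = 3); (5,3)–(6,4) (|5−6| = |3−4| = 1).
Total attacking pairs: 4.

4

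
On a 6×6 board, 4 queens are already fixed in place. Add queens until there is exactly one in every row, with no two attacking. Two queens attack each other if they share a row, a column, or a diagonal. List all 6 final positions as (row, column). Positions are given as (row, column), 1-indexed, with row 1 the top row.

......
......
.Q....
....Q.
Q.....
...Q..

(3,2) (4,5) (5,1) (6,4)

Row 1: attacked by (3,2)→{2,4}; (4,5)→{2,5}; (5,1)→{1,5}; (6,4)→{4}. Safe: 3, 6. Place at column 3.
Row 2: attacked by (1,3)→{2,3,4}; (3,2)→{1,2,3}; (4,5)→{3,5}; (5,1)→{1,4}; (6,4)→{4}. Safe: 6. Place at column 6.
Columns [3, 6, 2, 5, 1, 4], r−c [-2, -4, 1, -1, 4, 2], r+c [4, 8, 5, 9, 6, 10] are all distinct, so no two queens attack.

(1,3) (2,6) (3,2) (4,5) (5,1) (6,4)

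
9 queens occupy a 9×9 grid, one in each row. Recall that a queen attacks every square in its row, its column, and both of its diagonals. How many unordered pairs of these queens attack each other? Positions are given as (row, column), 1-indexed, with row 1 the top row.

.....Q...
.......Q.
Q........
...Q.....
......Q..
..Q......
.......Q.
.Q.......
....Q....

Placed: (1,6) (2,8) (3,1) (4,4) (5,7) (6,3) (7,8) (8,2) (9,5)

2

Same column: (2,8)–(7,8) (column 8).
Same diagonal: (2,8)–(8,2) (|2−8| = |8−2| = 6).
Total attacking pairs: 2.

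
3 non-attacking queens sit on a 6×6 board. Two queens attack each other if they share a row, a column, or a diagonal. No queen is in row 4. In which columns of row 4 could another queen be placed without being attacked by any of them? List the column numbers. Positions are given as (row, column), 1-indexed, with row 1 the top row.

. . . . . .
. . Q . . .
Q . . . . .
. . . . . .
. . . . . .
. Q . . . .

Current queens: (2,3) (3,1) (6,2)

columns 6

(2,3) attacks row 4 at column 3 and diagonals 1, 5.
(3,1) attacks row 4 at column 1 and diagonals 2.
(6,2) attacks row 4 at column 2 and diagonals 4.
Attacked columns: {1, 2, 3, 4, 5}. Safe: {6}.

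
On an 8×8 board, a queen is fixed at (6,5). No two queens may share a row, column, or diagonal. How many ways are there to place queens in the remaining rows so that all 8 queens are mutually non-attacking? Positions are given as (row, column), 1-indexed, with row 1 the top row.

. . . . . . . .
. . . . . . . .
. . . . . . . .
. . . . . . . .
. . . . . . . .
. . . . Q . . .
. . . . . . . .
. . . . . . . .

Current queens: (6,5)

12

Branch on row 1: col 1 → 0; col 2 → 2; col 3 → 2; col 4 → 1; col 6 → 3; col 7 → 2; col 8 → 2.
Sum: 0 + 2 + 2 + 1 + 3 + 2 + 2 = 12.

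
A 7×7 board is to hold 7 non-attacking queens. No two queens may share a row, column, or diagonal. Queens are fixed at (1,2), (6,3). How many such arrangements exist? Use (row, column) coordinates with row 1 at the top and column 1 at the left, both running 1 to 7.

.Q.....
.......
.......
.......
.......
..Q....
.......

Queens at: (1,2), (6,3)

Branch on row 2: col 4 → 1; col 5 → 2; col 6 → 0.
Sum: 1 + 2 + 0 = 3.

3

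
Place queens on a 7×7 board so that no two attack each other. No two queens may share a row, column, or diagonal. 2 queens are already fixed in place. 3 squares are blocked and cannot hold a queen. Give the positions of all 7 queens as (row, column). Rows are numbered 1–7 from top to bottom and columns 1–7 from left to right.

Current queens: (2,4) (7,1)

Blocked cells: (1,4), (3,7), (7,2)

(1,6) (2,4) (3,2) (4,7) (5,5) (6,3) (7,1)

Row 1: attacked by (2,4)→{3,4,5}; (7,1)→{1,7}. Blocked: 4. Safe: 2, 6. Place at column 6.
Row 3: attacked by (1,6)→{4,6}; (2,4)→{3,4,5}; (7,1)→{1,5}. Blocked: 7. Safe: 2. Place at column 2.
Row 4: attacked by (1,6)→{3,6}; (2,4)→{2,4,6}; (3,2)→{1,2,3}; (7,1)→{1,4}. Safe: 5, 7. Place at column 7.
Row 5: attacked by (1,6)→{2,6}; (2,4)→{1,4,7}; (3,2)→{2,4}; (4,7)→{6,7}; (7,1)→{1,3}. Safe: 5. Place at column 5.
Row 6: attacked by (1,6)→{1,6}; (2,4)→{4}; (3,2)→{2,5}; (4,7)→{5,7}; (5,5)→{4,5,6}; (7,1)→{1,2}. Safe: 3. Place at column 3.
Columns [6, 4, 2, 7, 5, 3, 1], r−c [-5, -2, 1, -3, 0, 3, 6], r+c [7, 6, 5, 11, 10, 9, 8] are all distinct, so no two queens attack.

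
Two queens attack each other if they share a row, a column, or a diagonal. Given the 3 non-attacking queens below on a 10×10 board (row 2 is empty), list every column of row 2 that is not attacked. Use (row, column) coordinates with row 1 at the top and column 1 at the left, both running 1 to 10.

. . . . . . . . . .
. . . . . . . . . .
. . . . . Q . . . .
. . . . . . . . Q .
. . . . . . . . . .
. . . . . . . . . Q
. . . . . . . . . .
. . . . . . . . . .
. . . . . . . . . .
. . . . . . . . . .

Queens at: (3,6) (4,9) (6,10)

columns 1, 2, 3, 4, 8

(3,6) attacks row 2 at column 6 and diagonals 5, 7.
(4,9) attacks row 2 at column 9 and diagonals 7.
(6,10) attacks row 2 at column 10 and diagonals 6.
Attacked columns: {5, 6, 7, 9, 10}. Safe: {1, 2, 3, 4, 8}.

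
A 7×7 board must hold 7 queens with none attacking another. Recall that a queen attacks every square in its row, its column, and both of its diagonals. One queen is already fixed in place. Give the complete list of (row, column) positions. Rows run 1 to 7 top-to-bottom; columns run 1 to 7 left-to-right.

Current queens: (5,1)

(1,2) (2,5) (3,7) (4,4) (5,1) (6,3) (7,6)

Row 1: attacked by (5,1)→{1,5}. Safe: 2, 3, 4, 6, 7. Place at column 2.
Row 2: attacked by (1,2)→{1,2,3}; (5,1)→{1,4}. Safe: 5, 6, 7. Place at column 5.
Row 3: attacked by (1,2)→{2,4}; (2,5)→{4,5,6}; (5,1)→{1,3}. Safe: 7. Place at column 7.
Row 4: attacked by (1,2)→{2,5}; (2,5)→{3,5,7}; (3,7)→{6,7}; (5,1)→{1,2}. Safe: 4. Place at column 4.
Row 6: attacked by (1,2)→{2,7}; (2,5)→{1,5}; (3,7)→{4,7}; (4,4)→{2,4,6}; (5,1)→{1,2}. Safe: 3. Place at column 3.
Row 7: attacked by (1,2)→{2}; (2,5)→{5}; (3,7)→{3,7}; (4,4)→{1,4,7}; (5,1)→{1,3}; (6,3)→{2,3,4}. Safe: 6. Place at column 6.
Columns [2, 5, 7, 4, 1, 3, 6], r−c [-1, -3, -4, 0, 4, 3, 1], r+c [3, 7, 10, 8, 6, 9, 13] are all distinct, so no two queens attack.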